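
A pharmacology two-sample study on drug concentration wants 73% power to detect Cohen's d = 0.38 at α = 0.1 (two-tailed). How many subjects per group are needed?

z_{α/2} = 1.645, z_β = Φ⁻¹(0.73) = 0.613. For small effect (d = 0.38): n per group = 2(z_{α/2} + z_β)²/d² = 2(1.645 + 0.613)²/0.38² = 70.6 → 71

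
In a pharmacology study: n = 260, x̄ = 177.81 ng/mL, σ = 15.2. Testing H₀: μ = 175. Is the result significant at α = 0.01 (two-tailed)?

z = (177.81 - 175)/(15.2/√260) = 2.981. Since |z| > 2.576, significant at α = 0.01.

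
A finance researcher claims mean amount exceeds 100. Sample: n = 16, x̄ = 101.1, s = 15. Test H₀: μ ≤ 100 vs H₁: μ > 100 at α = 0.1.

t = (101.1 - 100)/(15/√16) = 0.293, df = 15. Critical t = 1.341. Fail to reject H₀.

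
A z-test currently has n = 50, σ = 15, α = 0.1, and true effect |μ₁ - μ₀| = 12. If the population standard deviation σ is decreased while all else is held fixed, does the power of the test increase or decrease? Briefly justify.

Power increases: a smaller σ shrinks the standard error σ/√n, moving the sampling distribution under H₁ further from the critical value.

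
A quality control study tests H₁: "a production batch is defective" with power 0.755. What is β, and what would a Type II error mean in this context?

β = 1 - power = 1 - 0.755 = 0.245. A Type II error is failing to reject H₀ when H₀ is false (false negative) — here, failing to conclude that a production batch is defective when in fact it is true. Consequence: shipping a defective batch — faulty products reach customers.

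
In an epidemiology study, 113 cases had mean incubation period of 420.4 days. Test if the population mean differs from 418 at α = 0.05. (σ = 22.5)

z = (x̄ - μ₀)/(σ/√n) = (420.4 - 418)/(22.5/√113) = 1.134. Critical value: ±1.96. Since |1.134| ≤ 1.96, Fail to reject H₀.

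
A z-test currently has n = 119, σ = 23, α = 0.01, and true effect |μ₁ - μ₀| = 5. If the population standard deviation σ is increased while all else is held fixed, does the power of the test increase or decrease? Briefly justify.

Power decreases: a larger σ inflates the standard error σ/√n, pulling the sampling distribution under H₁ back toward the critical value.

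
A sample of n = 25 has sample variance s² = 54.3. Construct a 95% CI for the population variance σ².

df = 24. χ²_{0.025} = 39.364, χ²_{0.975} = 12.401. CI for σ² = ((n-1)s²/χ²_{α/2}, (n-1)s²/χ²_{1-α/2}) = (24·54.3/39.364, 24·54.3/12.401) = (33.11, 105.09)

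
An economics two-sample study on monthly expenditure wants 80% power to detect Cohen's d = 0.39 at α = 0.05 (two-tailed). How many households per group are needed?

z_{α/2} = 1.96, z_β = Φ⁻¹(0.8) = 0.842. For small effect (d = 0.39): n per group = 2(z_{α/2} + z_β)²/d² = 2(1.96 + 0.842)²/0.39² = 103.2 → 104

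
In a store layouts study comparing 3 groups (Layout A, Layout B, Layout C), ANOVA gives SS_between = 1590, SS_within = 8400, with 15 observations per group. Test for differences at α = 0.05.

df_between = 2, df_within = 42. F = MS_between/MS_within = 795.0/200.0 = 3.975. F_crit ≈ 3.22. Reject H₀. At least one mean differs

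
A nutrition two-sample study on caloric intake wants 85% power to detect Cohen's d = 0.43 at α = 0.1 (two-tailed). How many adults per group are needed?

z_{α/2} = 1.645, z_β = Φ⁻¹(0.85) = 1.036. For small effect (d = 0.43): n per group = 2(z_{α/2} + z_β)²/d² = 2(1.645 + 1.036)²/0.43² = 77.7 → 78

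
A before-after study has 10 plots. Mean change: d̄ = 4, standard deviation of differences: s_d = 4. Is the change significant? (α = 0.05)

t = d̄/(s_d/√n) = 4/(4/√10) = 3.162. df = 9, critical t = ±2.262. Reject H₀.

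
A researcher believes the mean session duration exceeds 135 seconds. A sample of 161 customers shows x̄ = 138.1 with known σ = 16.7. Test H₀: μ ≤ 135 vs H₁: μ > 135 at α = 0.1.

z = 2.355. Critical value: 1.28. Reject H₀.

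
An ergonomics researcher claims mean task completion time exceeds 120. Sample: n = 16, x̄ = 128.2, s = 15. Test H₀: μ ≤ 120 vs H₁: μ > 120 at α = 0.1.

t = (128.2 - 120)/(15/√16) = 2.187, df = 15. Critical t = 1.341. Reject H₀.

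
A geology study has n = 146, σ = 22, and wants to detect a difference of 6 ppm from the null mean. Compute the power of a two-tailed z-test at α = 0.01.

SE = σ/√n = 22/√146 = 1.821. Non-centrality λ = d/SE = 6/1.821 = 3.295. Power ≈ Φ(λ - z_{α/2}) = Φ(3.295 - 2.576) = Φ(0.719) = 0.764.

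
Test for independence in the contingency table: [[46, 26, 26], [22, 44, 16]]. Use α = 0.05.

χ² = 14.17. df = 2, critical = 5.991. Reject H₀. Variables are dependent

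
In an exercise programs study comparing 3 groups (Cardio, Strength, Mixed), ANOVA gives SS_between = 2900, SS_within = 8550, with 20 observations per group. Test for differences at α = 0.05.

df_between = 2, df_within = 57. F = MS_between/MS_within = 1450.0/150.0 = 9.667. F_crit ≈ 3.159. Reject H₀. At least one mean differs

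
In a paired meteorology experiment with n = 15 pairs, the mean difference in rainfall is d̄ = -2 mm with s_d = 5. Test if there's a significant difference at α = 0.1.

t = d̄/(s_d/√n) = -2/(5/√15) = -1.549. df = 14, critical t = ±1.761. Fail to reject H₀.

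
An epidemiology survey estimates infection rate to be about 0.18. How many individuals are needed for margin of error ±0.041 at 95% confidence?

n = z²p(1-p)/E² = 1.96²×0.18×0.82/0.041² = 337.3 → n = 338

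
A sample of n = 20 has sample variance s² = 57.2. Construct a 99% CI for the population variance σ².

df = 19. χ²_{0.005} = 38.582, χ²_{0.995} = 6.844. CI for σ² = ((n-1)s²/χ²_{α/2}, (n-1)s²/χ²_{1-α/2}) = (19·57.2/38.582, 19·57.2/6.844) = (28.17, 158.8)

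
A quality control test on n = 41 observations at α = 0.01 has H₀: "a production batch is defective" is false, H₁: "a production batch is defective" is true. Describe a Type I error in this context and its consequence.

Type I error: rejecting H₀ when it is true — concluding that a production batch is defective when in fact it is not. Consequence: scrapping a good batch — wasted material and cost for no reason.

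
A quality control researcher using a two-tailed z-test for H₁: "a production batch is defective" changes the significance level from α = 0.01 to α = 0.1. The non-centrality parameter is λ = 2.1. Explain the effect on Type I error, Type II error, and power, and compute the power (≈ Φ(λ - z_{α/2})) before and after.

Increasing α from 0.01 to 0.1:
• Type I error rate increases (α is the Type I rate by definition).
• Critical value moves from z_{α/2} = 2.576 to 1.645, so power = Φ(λ - z_{α/2}) goes from Φ(2.1 - 2.576) = 0.317 to Φ(2.1 - 1.645) = 0.675.
• Type II error rate β = 1 - power therefore decreases (0.683 → 0.325).
Appropriate when false negatives are costly — here, shipping a defective batch — faulty products reach customers.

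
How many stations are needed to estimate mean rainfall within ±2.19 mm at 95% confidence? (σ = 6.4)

n = (z*σ/E)² = (1.96×6.4/2.19)² = 32.8 → n = 33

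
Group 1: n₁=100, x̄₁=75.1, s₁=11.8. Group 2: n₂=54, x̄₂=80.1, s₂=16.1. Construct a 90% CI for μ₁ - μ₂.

Difference = -5.0. SE = √(11.8²/100 + 16.1²/54) = 2.488. CI = (-9.09, -0.91)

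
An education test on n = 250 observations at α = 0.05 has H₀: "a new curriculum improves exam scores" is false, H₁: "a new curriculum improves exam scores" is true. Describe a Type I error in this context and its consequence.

Type I error: rejecting H₀ when it is true — concluding that a new curriculum improves exam scores when in fact it is not. Consequence: adopting a curriculum that gives no real benefit — disruption for nothing.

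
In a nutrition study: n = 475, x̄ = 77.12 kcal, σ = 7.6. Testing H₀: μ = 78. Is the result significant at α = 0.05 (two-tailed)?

z = (77.12 - 78)/(7.6/√475) = -2.524. Since |z| > 1.96, significant at α = 0.05.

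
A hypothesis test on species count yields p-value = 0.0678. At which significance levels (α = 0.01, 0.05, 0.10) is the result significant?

p = 0.0678. Significant at: α = 0.1.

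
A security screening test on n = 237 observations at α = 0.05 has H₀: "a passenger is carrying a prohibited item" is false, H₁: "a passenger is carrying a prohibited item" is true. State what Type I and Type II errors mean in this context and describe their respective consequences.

Type I (false positive): concluding that a passenger is carrying a prohibited item when it is not — detaining an innocent passenger — delay and inconvenience. Type II (false negative): failing to conclude that a passenger is carrying a prohibited item when it is — letting a prohibited item through — security breach. Which is costlier depends on domain priorities and is a judgement call rather than a statistical fact.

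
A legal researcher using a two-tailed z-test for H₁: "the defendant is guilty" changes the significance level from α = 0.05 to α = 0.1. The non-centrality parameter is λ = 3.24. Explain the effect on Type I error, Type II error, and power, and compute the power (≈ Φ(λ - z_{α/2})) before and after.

Increasing α from 0.05 to 0.1:
• Type I error rate increases (α is the Type I rate by definition).
• Critical value moves from z_{α/2} = 1.96 to 1.645, so power = Φ(λ - z_{α/2}) goes from Φ(3.24 - 1.96) = 0.9 to Φ(3.24 - 1.645) = 0.945.
• Type II error rate β = 1 - power therefore decreases (0.1 → 0.055).
Appropriate when false negatives are costly — here, acquitting a guilty person.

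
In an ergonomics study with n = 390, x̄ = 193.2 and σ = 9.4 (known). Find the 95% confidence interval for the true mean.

CI = x̄ ± z*(σ/√n) = 193.2 ± 1.96(9.4/√390) = 193.2 ± 0.93 = (192.27, 194.13)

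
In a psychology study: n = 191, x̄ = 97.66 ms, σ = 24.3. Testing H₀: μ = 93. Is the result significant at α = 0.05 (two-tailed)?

z = (97.66 - 93)/(24.3/√191) = 2.65. Since |z| > 1.96, significant at α = 0.05.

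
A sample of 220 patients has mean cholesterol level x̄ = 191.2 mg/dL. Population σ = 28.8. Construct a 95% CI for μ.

CI = x̄ ± z*(σ/√n) = 191.2 ± 1.96(28.8/√220) = 191.2 ± 3.81 = (187.39, 195.01)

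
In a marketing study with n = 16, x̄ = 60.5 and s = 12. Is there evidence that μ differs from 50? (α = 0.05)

t = (x̄ - μ₀)/(s/√n) = (60.5 - 50)/(12/√16) = 3.5. df = 15, critical t = ±2.131. Reject H₀.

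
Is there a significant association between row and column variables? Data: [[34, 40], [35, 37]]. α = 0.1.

χ² = 0.104. df = 1, critical = 2.706. Fail to reject H₀. No evidence of dependence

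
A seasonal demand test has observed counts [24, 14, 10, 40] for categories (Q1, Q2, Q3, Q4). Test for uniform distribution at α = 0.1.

Expected = 22 each. χ² = Σ(O-E)²/E = 24.364. df = 3, critical value = 6.251. Reject H₀.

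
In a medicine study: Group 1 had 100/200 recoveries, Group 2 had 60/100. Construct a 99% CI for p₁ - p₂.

p̂₁ = 0.5, p̂₂ = 0.6. Difference = -0.1. CI = (-0.256, 0.056)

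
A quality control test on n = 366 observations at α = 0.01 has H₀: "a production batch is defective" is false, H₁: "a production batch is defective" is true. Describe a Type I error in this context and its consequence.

Type I error: rejecting H₀ when it is true — concluding that a production batch is defective when in fact it is not. Consequence: scrapping a good batch — wasted material and cost for no reason.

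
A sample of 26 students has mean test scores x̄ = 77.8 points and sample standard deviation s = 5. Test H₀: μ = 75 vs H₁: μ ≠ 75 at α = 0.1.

t = (x̄ - μ₀)/(s/√n) = (77.8 - 75)/(5/√26) = 2.855. df = 25, critical t = ±1.708. Reject H₀.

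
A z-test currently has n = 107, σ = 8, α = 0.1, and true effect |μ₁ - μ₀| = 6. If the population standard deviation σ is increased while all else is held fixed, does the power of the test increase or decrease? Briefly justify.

Power decreases: a larger σ inflates the standard error σ/√n, pulling the sampling distribution under H₁ back toward the critical value.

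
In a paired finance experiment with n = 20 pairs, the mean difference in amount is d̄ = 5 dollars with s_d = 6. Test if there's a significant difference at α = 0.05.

t = d̄/(s_d/√n) = 5/(6/√20) = 3.727. df = 19, critical t = ±2.093. Reject H₀.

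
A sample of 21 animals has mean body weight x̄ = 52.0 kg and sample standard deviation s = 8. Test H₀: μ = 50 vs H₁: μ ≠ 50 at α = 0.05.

t = (x̄ - μ₀)/(s/√n) = (52.0 - 50)/(8/√21) = 1.146. df = 20, critical t = ±2.086. Fail to reject H₀.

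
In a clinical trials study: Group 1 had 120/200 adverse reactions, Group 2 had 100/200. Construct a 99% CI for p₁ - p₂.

p̂₁ = 0.6, p̂₂ = 0.5. Difference = 0.1. CI = (-0.028, 0.228)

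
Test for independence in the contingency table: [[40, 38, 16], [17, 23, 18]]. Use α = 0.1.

χ² = 4.832. df = 2, critical = 4.605. Reject H₀. Variables are dependent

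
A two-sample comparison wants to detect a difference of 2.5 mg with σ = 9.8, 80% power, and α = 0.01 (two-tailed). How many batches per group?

n per group = 2(z_α/2 + z_β)²σ²/d² = 2×(2.576 + 0.84)²×9.8²/2.5² = 358.6 → n = 359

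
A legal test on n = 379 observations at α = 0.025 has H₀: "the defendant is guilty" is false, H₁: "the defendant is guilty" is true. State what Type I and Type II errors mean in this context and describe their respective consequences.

Type I (false positive): concluding that the defendant is guilty when it is not — convicting an innocent person. Type II (false negative): failing to conclude that the defendant is guilty when it is — acquitting a guilty person. Which is costlier depends on domain priorities and is a judgement call rather than a statistical fact.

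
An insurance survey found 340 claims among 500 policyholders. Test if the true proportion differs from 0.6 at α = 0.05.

p̂ = 0.68, p₀ = 0.6. z = (p̂ - p₀)/√(p₀(1-p₀)/n) = 3.651. Critical: ±1.96. Reject H₀.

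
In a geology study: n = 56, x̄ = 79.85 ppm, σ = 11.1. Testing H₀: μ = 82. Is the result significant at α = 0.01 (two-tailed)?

z = (79.85 - 82)/(11.1/√56) = -1.449. Since |z| ≤ 2.576, not significant at α = 0.01.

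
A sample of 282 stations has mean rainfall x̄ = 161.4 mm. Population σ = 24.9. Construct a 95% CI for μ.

CI = x̄ ± z*(σ/√n) = 161.4 ± 1.96(24.9/√282) = 161.4 ± 2.91 = (158.49, 164.31)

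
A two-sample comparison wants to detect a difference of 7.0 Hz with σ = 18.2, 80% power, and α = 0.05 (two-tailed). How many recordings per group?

n per group = 2(z_α/2 + z_β)²σ²/d² = 2×(1.96 + 0.84)²×18.2²/7.0² = 106.0 → n = 106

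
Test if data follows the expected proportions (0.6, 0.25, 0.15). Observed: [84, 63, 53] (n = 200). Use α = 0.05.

Expected: [120.0, 50.0, 30.0]. χ² = 31.813. df = 2, critical = 5.991. Reject H₀.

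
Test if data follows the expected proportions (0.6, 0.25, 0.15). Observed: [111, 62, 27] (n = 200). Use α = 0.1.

Expected: [120.0, 50.0, 30.0]. χ² = 3.855. df = 2, critical = 4.605. Fail to reject H₀.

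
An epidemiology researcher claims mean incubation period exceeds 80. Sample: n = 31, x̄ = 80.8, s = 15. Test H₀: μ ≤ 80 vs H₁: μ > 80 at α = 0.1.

t = (80.8 - 80)/(15/√31) = 0.297, df = 30. Critical t = 1.31. Fail to reject H₀.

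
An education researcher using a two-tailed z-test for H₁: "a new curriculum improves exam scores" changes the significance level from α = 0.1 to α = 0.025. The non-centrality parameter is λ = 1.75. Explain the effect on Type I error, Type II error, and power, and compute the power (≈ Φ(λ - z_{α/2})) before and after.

Decreasing α from 0.1 to 0.025:
• Type I error rate decreases (α is the Type I rate by definition).
• Critical value moves from z_{α/2} = 1.645 to 2.241, so power = Φ(λ - z_{α/2}) goes from Φ(1.75 - 1.645) = 0.542 to Φ(1.75 - 2.241) = 0.312.
• Type II error rate β = 1 - power therefore increases (0.458 → 0.688).
Appropriate when false positives are costly — here, adopting a curriculum that gives no real benefit — disruption for nothing.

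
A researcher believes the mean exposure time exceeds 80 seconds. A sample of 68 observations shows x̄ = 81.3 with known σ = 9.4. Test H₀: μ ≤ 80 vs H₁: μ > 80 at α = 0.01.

z = 1.14. Critical value: 2.33. Fail to reject H₀.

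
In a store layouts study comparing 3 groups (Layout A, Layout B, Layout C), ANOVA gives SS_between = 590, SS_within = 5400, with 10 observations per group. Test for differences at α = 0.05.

df_between = 2, df_within = 27. F = MS_between/MS_within = 295.0/200.0 = 1.475. F_crit ≈ 3.354. Fail to reject H₀.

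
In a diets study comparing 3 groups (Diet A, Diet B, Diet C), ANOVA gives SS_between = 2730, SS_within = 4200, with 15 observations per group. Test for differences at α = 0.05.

df_between = 2, df_within = 42. F = MS_between/MS_within = 1365.0/100.0 = 13.65. F_crit ≈ 3.22. Reject H₀. At least one mean differs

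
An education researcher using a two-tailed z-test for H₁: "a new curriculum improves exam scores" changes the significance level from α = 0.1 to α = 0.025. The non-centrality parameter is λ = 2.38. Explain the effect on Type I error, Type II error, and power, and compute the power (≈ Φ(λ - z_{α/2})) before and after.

Decreasing α from 0.1 to 0.025:
• Type I error rate decreases (α is the Type I rate by definition).
• Critical value moves from z_{α/2} = 1.645 to 2.241, so power = Φ(λ - z_{α/2}) goes from Φ(2.38 - 1.645) = 0.769 to Φ(2.38 - 2.241) = 0.555.
• Type II error rate β = 1 - power therefore increases (0.231 → 0.445).
Appropriate when false positives are costly — here, adopting a curriculum that gives no real benefit — disruption for nothing.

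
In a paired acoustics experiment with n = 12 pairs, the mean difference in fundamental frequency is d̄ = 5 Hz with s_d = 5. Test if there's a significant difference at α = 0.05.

t = d̄/(s_d/√n) = 5/(5/√12) = 3.464. df = 11, critical t = ±2.201. Reject H₀.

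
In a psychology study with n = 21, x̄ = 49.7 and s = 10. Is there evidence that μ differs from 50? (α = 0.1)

t = (x̄ - μ₀)/(s/√n) = (49.7 - 50)/(10/√21) = -0.137. df = 20, critical t = ±1.725. Fail to reject H₀.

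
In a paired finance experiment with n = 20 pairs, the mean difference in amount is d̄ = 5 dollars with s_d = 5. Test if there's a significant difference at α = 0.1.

t = d̄/(s_d/√n) = 5/(5/√20) = 4.472. df = 19, critical t = ±1.729. Reject H₀.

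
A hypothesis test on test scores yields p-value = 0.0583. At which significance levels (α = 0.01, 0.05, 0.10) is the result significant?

p = 0.0583. Significant at: α = 0.1.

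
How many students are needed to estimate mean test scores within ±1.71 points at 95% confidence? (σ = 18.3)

n = (z*σ/E)² = (1.96×18.3/1.71)² = 440.0 → n = 440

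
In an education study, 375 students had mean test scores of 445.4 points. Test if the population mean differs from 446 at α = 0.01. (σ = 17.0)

z = (x̄ - μ₀)/(σ/√n) = (445.4 - 446)/(17.0/√375) = -0.683. Critical value: ±2.576. Since |-0.683| ≤ 2.576, Fail to reject H₀.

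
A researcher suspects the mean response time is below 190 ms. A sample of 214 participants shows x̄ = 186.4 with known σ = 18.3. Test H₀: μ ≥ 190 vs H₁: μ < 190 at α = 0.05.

z = -2.878. Critical value: -1.645. Reject H₀.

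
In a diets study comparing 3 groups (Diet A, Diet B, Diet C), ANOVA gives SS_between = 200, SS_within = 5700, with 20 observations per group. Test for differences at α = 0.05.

df_between = 2, df_within = 57. F = MS_between/MS_within = 100.0/100.0 = 1.0. F_crit ≈ 3.159. Fail to reject H₀.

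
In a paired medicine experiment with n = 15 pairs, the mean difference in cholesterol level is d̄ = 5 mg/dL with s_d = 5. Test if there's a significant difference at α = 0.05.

t = d̄/(s_d/√n) = 5/(5/√15) = 3.873. df = 14, critical t = ±2.145. Reject H₀.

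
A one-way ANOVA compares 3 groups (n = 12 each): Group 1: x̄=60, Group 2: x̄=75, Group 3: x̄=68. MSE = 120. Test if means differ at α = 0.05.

Grand mean = 67.67. SS_between = 1352.0, MS_between = 676.0. F = 5.633, F_crit ≈ 3.285. Reject H₀.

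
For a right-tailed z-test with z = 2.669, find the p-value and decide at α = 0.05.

p = P(Z > 2.669) = 1 - Φ(2.669) ≈ 0.0038. Since p < 0.05, reject H₀ (significant) at α = 0.05.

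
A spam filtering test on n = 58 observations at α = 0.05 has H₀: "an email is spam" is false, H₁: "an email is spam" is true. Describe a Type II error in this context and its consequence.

Type II error: failing to reject H₀ when it is false — concluding that an email is spam is not supported when in fact it is. Consequence: a spam email lands in the inbox.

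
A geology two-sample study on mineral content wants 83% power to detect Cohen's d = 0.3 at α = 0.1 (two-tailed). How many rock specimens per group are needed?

z_{α/2} = 1.645, z_β = Φ⁻¹(0.83) = 0.954. For small effect (d = 0.3): n per group = 2(z_{α/2} + z_β)²/d² = 2(1.645 + 0.954)²/0.3² = 150.1 → 151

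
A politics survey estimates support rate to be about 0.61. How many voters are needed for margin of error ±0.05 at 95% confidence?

n = z²p(1-p)/E² = 1.96²×0.61×0.39/0.05² = 365.6 → n = 366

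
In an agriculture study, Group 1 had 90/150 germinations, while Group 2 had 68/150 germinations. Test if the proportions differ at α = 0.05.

p̂₁ = 0.6, p̂₂ = 0.453, pooled p̂ = 0.527. z = 2.544. Critical: ±1.96. Reject H₀.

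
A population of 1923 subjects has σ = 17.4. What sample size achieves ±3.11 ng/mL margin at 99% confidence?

Without FPC: n₀ = (2.576×17.4/3.11)² = 207.716. With FPC: n = n₀N/(n₀+N-1) = 187.6 → n = 188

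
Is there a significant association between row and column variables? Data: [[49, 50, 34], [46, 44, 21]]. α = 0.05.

χ² = 1.58. df = 2, critical = 5.991. Fail to reject H₀. No evidence of dependence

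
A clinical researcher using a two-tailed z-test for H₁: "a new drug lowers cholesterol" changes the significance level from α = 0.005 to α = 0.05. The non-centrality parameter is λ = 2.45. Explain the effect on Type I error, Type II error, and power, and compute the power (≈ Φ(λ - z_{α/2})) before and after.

Increasing α from 0.005 to 0.05:
• Type I error rate increases (α is the Type I rate by definition).
• Critical value moves from z_{α/2} = 2.807 to 1.96, so power = Φ(λ - z_{α/2}) goes from Φ(2.45 - 2.807) = 0.361 to Φ(2.45 - 1.96) = 0.688.
• Type II error rate β = 1 - power therefore decreases (0.639 → 0.312).
Appropriate when false negatives are costly — here, shelving an effective drug — patients miss out on a treatment that would have helped.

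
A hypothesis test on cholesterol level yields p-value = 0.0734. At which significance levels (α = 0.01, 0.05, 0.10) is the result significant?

p = 0.0734. Significant at: α = 0.1.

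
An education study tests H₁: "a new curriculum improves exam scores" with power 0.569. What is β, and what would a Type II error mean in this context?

β = 1 - power = 1 - 0.569 = 0.431. A Type II error is failing to reject H₀ when H₀ is false (false negative) — here, failing to conclude that a new curriculum improves exam scores when in fact it is true. Consequence: keeping the old curriculum when the new one would have helped students.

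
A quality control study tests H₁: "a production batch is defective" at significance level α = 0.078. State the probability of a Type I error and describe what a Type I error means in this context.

P(Type I error) = α = 0.078. A Type I error is rejecting H₀ when H₀ is actually true (false positive) — here, concluding that a production batch is defective when in fact this is not the case. Consequence: scrapping a good batch — wasted material and cost for no reason.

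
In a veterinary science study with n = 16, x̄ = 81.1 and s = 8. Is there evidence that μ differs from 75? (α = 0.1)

t = (x̄ - μ₀)/(s/√n) = (81.1 - 75)/(8/√16) = 3.05. df = 15, critical t = ±1.753. Reject H₀.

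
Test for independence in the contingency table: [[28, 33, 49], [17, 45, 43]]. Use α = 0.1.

χ² = 4.813. df = 2, critical = 4.605. Reject H₀. Variables are dependent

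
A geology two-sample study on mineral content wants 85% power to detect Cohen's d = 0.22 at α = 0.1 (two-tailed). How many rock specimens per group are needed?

z_{α/2} = 1.645, z_β = Φ⁻¹(0.85) = 1.036. For small effect (d = 0.22): n per group = 2(z_{α/2} + z_β)²/d² = 2(1.645 + 1.036)²/0.22² = 297.01 → 298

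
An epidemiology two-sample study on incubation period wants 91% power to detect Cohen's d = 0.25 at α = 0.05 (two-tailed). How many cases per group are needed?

z_{α/2} = 1.96, z_β = Φ⁻¹(0.91) = 1.341. For small effect (d = 0.25): n per group = 2(z_{α/2} + z_β)²/d² = 2(1.96 + 1.341)²/0.25² = 348.7 → 349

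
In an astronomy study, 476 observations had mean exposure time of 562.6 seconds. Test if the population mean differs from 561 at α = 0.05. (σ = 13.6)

z = (x̄ - μ₀)/(σ/√n) = (562.6 - 561)/(13.6/√476) = 2.567. Critical value: ±1.96. Since |2.567| > 1.96, Reject H₀.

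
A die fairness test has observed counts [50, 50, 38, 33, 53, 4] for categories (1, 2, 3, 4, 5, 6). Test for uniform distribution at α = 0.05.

Expected = 38 each. χ² = Σ(O-E)²/E = 44.579. df = 5, critical value = 11.07. Reject H₀.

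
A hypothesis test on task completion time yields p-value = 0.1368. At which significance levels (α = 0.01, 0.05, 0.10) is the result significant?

p = 0.1368. Not significant at any of the given levels.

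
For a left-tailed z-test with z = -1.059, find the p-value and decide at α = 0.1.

p = P(Z < -1.059) = Φ(-1.059) ≈ 0.1448. Since p ≥ 0.1, fail to reject H₀ (not significant) at α = 0.1.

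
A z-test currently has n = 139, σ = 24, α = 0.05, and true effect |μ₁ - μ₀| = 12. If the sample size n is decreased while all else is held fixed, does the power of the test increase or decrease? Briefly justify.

Power decreases: a smaller n inflates the standard error σ/√n, pulling the sampling distribution under H₁ back toward the critical value.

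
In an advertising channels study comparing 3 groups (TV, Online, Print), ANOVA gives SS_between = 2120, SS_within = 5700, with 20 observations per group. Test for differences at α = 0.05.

df_between = 2, df_within = 57. F = MS_between/MS_within = 1060.0/100.0 = 10.6. F_crit ≈ 3.159. Reject H₀. At least one mean differs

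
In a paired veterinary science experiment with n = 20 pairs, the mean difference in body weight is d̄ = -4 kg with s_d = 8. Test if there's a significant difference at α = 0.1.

t = d̄/(s_d/√n) = -4/(8/√20) = -2.236. df = 19, critical t = ±1.729. Reject H₀.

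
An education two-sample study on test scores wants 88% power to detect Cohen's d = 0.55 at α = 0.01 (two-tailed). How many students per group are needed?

z_{α/2} = 2.576, z_β = Φ⁻¹(0.88) = 1.175. For medium effect (d = 0.55): n per group = 2(z_{α/2} + z_β)²/d² = 2(2.576 + 1.175)²/0.55² = 93.02 → 94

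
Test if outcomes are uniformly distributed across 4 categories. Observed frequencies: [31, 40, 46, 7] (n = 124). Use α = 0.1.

Expected = 31 each. χ² = Σ(O-E)²/E = 28.452. df = 3, critical value = 6.251. Reject H₀.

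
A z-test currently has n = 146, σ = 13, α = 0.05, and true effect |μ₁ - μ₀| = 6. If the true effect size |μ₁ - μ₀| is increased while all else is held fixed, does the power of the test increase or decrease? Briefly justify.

Power increases: a larger true effect increases the non-centrality λ = |μ₁ - μ₀|/(σ/√n).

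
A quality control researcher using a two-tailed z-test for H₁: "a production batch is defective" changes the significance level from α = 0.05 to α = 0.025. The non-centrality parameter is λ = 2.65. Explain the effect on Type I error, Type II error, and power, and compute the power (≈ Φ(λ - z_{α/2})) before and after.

Decreasing α from 0.05 to 0.025:
• Type I error rate decreases (α is the Type I rate by definition).
• Critical value moves from z_{α/2} = 1.96 to 2.241, so power = Φ(λ - z_{α/2}) goes from Φ(2.65 - 1.96) = 0.755 to Φ(2.65 - 2.241) = 0.659.
• Type II error rate β = 1 - power therefore increases (0.245 → 0.341).
Appropriate when false positives are costly — here, scrapping a good batch — wasted material and cost for no reason.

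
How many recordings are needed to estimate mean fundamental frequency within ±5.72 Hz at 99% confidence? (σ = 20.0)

n = (z*σ/E)² = (2.576×20.0/5.72)² = 81.1 → n = 82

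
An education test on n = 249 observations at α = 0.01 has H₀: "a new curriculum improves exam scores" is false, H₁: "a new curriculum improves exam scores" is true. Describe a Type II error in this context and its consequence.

Type II error: failing to reject H₀ when it is false — concluding that a new curriculum improves exam scores is not supported when in fact it is. Consequence: keeping the old curriculum when the new one would have helped students.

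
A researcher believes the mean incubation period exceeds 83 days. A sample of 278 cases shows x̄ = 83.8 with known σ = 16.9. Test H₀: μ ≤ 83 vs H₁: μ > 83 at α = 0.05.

z = 0.789. Critical value: 1.645. Fail to reject H₀.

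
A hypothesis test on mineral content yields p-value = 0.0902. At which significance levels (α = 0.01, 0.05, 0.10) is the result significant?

p = 0.0902. Significant at: α = 0.1.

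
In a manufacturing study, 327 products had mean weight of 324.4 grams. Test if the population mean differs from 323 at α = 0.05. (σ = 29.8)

z = (x̄ - μ₀)/(σ/√n) = (324.4 - 323)/(29.8/√327) = 0.85. Critical value: ±1.96. Since |0.85| ≤ 1.96, Fail to reject H₀.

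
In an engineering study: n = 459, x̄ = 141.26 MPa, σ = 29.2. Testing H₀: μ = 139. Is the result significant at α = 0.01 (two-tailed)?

z = (141.26 - 139)/(29.2/√459) = 1.658. Since |z| ≤ 2.576, not significant at α = 0.01.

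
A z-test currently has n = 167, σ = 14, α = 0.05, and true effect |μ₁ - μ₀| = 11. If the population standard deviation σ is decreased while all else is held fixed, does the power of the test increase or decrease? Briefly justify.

Power increases: a smaller σ shrinks the standard error σ/√n, moving the sampling distribution under H₁ further from the critical value.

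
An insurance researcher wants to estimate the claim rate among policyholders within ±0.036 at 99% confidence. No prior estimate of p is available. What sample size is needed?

Conservative approach: use p = 0.5 (maximizes p(1-p) = 0.25). n = z²(0.25)/E² = 2.576²×0.25/0.036² = 1280.05 → n = 1281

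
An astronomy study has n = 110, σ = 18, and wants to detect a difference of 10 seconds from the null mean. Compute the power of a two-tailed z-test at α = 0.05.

SE = σ/√n = 18/√110 = 1.716. Non-centrality λ = d/SE = 10/1.716 = 5.827. Power ≈ Φ(λ - z_{α/2}) = Φ(5.827 - 1.96) = Φ(3.867) = 1.0.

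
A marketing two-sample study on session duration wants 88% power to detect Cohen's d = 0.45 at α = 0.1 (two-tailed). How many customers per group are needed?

z_{α/2} = 1.645, z_β = Φ⁻¹(0.88) = 1.175. For small effect (d = 0.45): n per group = 2(z_{α/2} + z_β)²/d² = 2(1.645 + 1.175)²/0.45² = 78.5 → 79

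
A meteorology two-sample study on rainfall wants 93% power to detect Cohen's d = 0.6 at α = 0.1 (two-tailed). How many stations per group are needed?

z_{α/2} = 1.645, z_β = Φ⁻¹(0.93) = 1.476. For medium effect (d = 0.6): n per group = 2(z_{α/2} + z_β)²/d² = 2(1.645 + 1.476)²/0.6² = 54.1 → 55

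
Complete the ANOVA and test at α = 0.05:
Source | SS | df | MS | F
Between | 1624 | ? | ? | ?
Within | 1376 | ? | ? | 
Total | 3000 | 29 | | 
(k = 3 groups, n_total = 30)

df_between = 2, df_within = 27. MS_between = 812.0, MS_within = 50.96. F = 15.933, F_crit ≈ 3.354. Reject H₀.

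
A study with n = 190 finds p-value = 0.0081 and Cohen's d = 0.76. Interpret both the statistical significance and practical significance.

Statistically significant (p = 0.0081 < 0.05). Cohen's d = 0.76 indicates a medium effect size. Both statistical and practical significance should be considered.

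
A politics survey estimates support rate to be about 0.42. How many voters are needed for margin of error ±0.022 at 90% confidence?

n = z²p(1-p)/E² = 1.645²×0.42×0.58/0.022² = 1362.0 → n = 1362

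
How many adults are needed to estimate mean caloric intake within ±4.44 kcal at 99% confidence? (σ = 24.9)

n = (z*σ/E)² = (2.576×24.9/4.44)² = 208.7 → n = 209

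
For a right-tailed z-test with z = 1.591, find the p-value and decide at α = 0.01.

p = P(Z > 1.591) = 1 - Φ(1.591) ≈ 0.0558. Since p ≥ 0.01, fail to reject H₀ (not significant) at α = 0.01.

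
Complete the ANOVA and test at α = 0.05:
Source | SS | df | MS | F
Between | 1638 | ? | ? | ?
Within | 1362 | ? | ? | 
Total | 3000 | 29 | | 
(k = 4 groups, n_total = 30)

df_between = 3, df_within = 26. MS_between = 546.0, MS_within = 52.38. F = 10.423, F_crit ≈ 2.975. Reject H₀.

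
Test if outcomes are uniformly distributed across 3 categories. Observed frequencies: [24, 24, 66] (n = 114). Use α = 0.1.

Expected = 38 each. χ² = Σ(O-E)²/E = 30.947. df = 2, critical value = 4.605. Reject H₀.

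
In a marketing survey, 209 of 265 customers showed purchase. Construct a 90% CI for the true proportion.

p̂ = 0.789. CI = p̂ ± z*√(p̂(1-p̂)/n) = (0.747, 0.83)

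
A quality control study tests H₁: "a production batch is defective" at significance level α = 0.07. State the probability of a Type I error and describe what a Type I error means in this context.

P(Type I error) = α = 0.07. A Type I error is rejecting H₀ when H₀ is actually true (false positive) — here, concluding that a production batch is defective when in fact this is not the case. Consequence: scrapping a good batch — wasted material and cost for no reason.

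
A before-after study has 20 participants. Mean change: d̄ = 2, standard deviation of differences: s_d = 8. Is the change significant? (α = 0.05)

t = d̄/(s_d/√n) = 2/(8/√20) = 1.118. df = 19, critical t = ±2.093. Fail to reject H₀.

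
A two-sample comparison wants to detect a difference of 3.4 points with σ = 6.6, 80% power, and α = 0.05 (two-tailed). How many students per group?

n per group = 2(z_α/2 + z_β)²σ²/d² = 2×(1.96 + 0.84)²×6.6²/3.4² = 59.1 → n = 60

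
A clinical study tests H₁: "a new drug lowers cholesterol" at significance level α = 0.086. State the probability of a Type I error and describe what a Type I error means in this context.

P(Type I error) = α = 0.086. A Type I error is rejecting H₀ when H₀ is actually true (false positive) — here, concluding that a new drug lowers cholesterol when in fact this is not the case. Consequence: approving an ineffective drug — patients take a useless medication and may skip effective alternatives.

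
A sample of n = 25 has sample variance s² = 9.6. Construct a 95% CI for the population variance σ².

df = 24. χ²_{0.025} = 39.364, χ²_{0.975} = 12.401. CI for σ² = ((n-1)s²/χ²_{α/2}, (n-1)s²/χ²_{1-α/2}) = (24·9.6/39.364, 24·9.6/12.401) = (5.85, 18.58)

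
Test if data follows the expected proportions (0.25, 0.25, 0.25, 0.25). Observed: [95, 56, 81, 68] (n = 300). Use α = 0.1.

Expected: [75.0, 75.0, 75.0, 75.0]. χ² = 11.28. df = 3, critical = 6.251. Reject H₀.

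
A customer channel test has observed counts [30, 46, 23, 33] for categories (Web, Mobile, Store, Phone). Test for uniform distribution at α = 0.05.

Expected = 33 each. χ² = Σ(O-E)²/E = 8.424. df = 3, critical value = 7.815. Reject H₀.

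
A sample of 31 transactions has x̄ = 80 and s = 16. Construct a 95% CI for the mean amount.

CI = x̄ ± t*(s/√n) = 80 ± 2.042(16/√31) = (74.13, 85.87)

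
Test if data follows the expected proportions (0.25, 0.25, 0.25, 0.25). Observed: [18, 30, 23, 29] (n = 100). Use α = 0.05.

Expected: [25.0, 25.0, 25.0, 25.0]. χ² = 3.76. df = 3, critical = 7.815. Fail to reject H₀.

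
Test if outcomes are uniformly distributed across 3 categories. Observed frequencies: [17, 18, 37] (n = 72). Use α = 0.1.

Expected = 24 each. χ² = Σ(O-E)²/E = 10.583. df = 2, critical value = 4.605. Reject H₀.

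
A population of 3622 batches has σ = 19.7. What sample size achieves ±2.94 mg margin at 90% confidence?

Without FPC: n₀ = (1.645×19.7/2.94)² = 121.498. With FPC: n = n₀N/(n₀+N-1) = 117.6 → n = 118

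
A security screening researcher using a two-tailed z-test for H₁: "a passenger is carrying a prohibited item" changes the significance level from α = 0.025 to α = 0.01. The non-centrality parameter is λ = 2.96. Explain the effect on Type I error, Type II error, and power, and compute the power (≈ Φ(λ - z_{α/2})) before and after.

Decreasing α from 0.025 to 0.01:
• Type I error rate decreases (α is the Type I rate by definition).
• Critical value moves from z_{α/2} = 2.241 to 2.576, so power = Φ(λ - z_{α/2}) goes from Φ(2.96 - 2.241) = 0.764 to Φ(2.96 - 2.576) = 0.65.
• Type II error rate β = 1 - power therefore increases (0.236 → 0.35).
Appropriate when false positives are costly — here, detaining an innocent passenger — delay and inconvenience.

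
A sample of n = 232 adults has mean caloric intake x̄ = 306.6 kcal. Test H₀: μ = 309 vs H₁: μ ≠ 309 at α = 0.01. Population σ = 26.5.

z = (x̄ - μ₀)/(σ/√n) = (306.6 - 309)/(26.5/√232) = -1.379. Critical value: ±2.576. Since |-1.379| ≤ 2.576, Fail to reject H₀.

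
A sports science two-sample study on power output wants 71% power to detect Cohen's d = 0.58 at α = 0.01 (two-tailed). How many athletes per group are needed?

z_{α/2} = 2.576, z_β = Φ⁻¹(0.71) = 0.553. For medium effect (d = 0.58): n per group = 2(z_{α/2} + z_β)²/d² = 2(2.576 + 0.553)²/0.58² = 58.2 → 59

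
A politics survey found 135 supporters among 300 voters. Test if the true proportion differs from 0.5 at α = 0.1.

p̂ = 0.45, p₀ = 0.5. z = (p̂ - p₀)/√(p₀(1-p₀)/n) = -1.732. Critical: ±1.645. Reject H₀.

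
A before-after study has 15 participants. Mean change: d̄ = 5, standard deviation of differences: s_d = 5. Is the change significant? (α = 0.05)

t = d̄/(s_d/√n) = 5/(5/√15) = 3.873. df = 14, critical t = ±2.145. Reject H₀.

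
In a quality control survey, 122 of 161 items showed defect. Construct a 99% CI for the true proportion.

p̂ = 0.758. CI = p̂ ± z*√(p̂(1-p̂)/n) = (0.671, 0.845)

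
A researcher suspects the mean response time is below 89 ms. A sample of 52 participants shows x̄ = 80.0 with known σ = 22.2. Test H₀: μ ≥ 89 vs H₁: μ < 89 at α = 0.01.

z = -2.923. Critical value: -2.33. Reject H₀.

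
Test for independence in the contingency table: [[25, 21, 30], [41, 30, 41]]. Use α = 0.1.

χ² = 0.288. df = 2, critical = 4.605. Fail to reject H₀. No evidence of dependence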